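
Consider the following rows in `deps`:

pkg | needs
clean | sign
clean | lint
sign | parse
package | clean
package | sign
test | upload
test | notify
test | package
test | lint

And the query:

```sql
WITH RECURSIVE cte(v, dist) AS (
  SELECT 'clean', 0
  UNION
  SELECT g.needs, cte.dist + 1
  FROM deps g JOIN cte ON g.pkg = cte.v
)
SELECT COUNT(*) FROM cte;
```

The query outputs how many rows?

4

Base: (clean, dist=0).
Iteration 1: edges from {clean} -> (lint, dist=1), (sign, dist=1).
Iteration 2: edges from {lint,sign} -> (parse, dist=2).
Iteration 3: no outgoing edges from {parse}; recursion stops.
Total rows emitted: 4.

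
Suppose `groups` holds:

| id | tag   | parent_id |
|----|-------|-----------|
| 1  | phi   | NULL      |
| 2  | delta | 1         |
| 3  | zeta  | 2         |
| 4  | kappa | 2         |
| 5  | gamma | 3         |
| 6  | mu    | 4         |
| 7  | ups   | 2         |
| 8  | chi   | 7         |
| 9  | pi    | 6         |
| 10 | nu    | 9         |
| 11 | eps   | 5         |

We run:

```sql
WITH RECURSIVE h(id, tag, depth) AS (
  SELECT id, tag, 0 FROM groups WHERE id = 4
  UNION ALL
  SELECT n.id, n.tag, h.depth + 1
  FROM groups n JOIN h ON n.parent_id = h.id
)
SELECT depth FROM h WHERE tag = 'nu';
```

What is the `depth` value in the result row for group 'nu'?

Base: id=4 (kappa) at depth 0.
Iteration 1: rows with parent_id in {4} -> mu (id 6, depth 1).
Iteration 2: rows with parent_id in {6} -> pi (id 9, depth 2).
Iteration 3: rows with parent_id in {9} -> nu (id 10, depth 3).
Iteration 4: no rows with parent_id in {10}; recursion stops.

3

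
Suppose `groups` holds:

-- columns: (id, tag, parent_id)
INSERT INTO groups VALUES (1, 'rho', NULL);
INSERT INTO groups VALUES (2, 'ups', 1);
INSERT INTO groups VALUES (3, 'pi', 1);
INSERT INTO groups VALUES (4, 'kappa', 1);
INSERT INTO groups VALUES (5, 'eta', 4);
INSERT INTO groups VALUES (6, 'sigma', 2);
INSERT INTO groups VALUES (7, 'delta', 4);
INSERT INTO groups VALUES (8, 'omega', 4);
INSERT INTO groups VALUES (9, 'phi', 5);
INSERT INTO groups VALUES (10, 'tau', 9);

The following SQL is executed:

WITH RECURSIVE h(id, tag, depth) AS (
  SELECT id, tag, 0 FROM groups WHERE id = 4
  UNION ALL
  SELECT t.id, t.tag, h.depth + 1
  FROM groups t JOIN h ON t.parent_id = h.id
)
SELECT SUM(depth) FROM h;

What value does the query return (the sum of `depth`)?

Base: id=4 (kappa) at depth 0.
Iteration 1: rows with parent_id in {4} -> eta (id 5, depth 1), delta (id 7, depth 1), omega (id 8, depth 1).
Iteration 2: rows with parent_id in {5,7,8} -> phi (id 9, depth 2).
Iteration 3: rows with parent_id in {9} -> tau (id 10, depth 3).
Iteration 4: no rows with parent_id in {10}; recursion stops.
SUM(depth) = 0 + 1 + 1 + 1 + 2 + 3 = 8.

8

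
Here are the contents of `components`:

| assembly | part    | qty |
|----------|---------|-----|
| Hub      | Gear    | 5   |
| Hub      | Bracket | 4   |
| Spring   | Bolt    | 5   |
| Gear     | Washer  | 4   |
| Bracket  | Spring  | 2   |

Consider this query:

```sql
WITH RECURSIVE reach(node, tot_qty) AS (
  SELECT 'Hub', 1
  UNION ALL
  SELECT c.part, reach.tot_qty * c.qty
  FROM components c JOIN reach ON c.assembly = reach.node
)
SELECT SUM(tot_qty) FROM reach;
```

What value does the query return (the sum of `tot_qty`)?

78

Base: (Hub, tot_qty=1).
Iteration 1: components of {Hub} -> Bracket = 1*4 = 4, Gear = 1*5 = 5.
Iteration 2: components of {Bracket,Gear} -> Spring = 4*2 = 8, Washer = 5*4 = 20.
Iteration 3: components of {Spring,Washer} -> Bolt = 8*5 = 40.
Iteration 4: no further components; recursion stops.
SUM(tot_qty) = 1 + 5 + 4 + 20 + 8 + 40 = 78.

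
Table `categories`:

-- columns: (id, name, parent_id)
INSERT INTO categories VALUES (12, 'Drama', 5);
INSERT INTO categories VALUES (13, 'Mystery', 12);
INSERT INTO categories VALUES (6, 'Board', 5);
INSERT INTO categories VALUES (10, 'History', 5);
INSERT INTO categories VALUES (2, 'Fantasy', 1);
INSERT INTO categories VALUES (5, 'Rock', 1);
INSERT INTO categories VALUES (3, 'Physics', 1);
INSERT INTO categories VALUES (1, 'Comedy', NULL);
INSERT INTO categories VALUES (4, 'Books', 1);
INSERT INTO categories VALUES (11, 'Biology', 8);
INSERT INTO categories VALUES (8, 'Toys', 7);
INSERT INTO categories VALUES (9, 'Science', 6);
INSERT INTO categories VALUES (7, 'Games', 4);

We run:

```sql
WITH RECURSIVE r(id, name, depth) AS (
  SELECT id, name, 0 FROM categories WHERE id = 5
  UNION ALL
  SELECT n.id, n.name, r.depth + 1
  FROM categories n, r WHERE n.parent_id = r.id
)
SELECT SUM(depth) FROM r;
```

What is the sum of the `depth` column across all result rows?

Base: id=5 (Rock) at depth 0.
Iteration 1: rows with parent_id in {5} -> Board (id 6, depth 1), History (id 10, depth 1), Drama (id 12, depth 1).
Iteration 2: rows with parent_id in {6,10,12} -> Science (id 9, depth 2), Mystery (id 13, depth 2).
Iteration 3: no rows with parent_id in {9,13}; recursion stops.
SUM(depth) = 0 + 1 + 1 + 1 + 2 + 2 = 7.

7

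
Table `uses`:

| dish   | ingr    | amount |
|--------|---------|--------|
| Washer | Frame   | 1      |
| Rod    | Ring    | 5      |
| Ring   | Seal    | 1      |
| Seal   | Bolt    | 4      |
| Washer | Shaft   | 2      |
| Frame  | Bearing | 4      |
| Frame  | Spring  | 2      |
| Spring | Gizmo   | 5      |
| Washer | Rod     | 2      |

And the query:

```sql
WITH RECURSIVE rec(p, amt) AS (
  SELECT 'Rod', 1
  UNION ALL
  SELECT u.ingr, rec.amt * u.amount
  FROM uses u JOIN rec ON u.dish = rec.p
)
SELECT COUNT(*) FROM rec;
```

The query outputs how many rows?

Base: (Rod, amt=1).
Iteration 1: components of {Rod} -> Ring = 1*5 = 5.
Iteration 2: components of {Ring} -> Seal = 5*1 = 5.
Iteration 3: components of {Seal} -> Bolt = 5*4 = 20.
Iteration 4: no further components; recursion stops.
Total rows emitted: 4.

4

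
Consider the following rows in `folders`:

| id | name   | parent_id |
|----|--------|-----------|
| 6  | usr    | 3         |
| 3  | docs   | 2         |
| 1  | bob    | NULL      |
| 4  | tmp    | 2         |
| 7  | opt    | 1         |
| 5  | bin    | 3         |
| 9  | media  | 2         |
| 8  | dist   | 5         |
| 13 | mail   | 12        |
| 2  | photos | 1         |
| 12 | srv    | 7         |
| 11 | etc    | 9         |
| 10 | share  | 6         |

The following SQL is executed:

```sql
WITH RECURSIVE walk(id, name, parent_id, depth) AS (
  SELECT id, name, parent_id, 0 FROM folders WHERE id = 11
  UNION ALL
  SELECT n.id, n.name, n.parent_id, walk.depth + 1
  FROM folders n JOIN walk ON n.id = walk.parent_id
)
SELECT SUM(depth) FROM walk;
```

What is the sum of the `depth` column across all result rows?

6

Base: id=11 (etc), parent_id=9, depth 0.
Iteration 1: join on id=9 -> media (id 9, parent_id=2, depth 1).
Iteration 2: join on id=2 -> photos (id 2, parent_id=1, depth 2).
Iteration 3: join on id=1 -> bob (id 1, parent_id=NULL, depth 3).
Iteration 4: parent_id is NULL; no match; recursion stops.
SUM(depth) = 0 + 1 + 2 + 3 = 6.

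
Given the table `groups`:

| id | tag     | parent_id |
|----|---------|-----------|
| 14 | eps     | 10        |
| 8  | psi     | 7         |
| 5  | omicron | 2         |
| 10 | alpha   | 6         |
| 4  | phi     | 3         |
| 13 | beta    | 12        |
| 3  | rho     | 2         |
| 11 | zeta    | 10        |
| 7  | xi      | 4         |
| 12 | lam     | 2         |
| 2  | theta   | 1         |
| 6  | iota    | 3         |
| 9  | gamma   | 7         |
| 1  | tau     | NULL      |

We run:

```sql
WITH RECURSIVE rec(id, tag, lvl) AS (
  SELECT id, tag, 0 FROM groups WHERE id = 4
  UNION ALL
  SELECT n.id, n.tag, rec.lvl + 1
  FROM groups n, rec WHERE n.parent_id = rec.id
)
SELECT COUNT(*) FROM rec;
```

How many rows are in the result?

Base: id=4 (phi) at lvl 0.
Iteration 1: rows with parent_id in {4} -> xi (id 7, lvl 1).
Iteration 2: rows with parent_id in {7} -> psi (id 8, lvl 2), gamma (id 9, lvl 2).
Iteration 3: no rows with parent_id in {8,9}; recursion stops.
Total rows emitted: 4.

4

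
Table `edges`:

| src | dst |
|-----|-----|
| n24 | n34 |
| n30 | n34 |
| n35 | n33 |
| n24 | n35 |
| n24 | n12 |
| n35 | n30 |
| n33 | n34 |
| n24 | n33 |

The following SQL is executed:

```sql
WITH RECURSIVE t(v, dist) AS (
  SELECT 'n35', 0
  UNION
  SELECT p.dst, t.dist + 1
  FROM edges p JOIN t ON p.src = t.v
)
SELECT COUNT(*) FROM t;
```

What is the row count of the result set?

4

Base: (n35, dist=0).
Iteration 1: edges from {n35} -> (n30, dist=1), (n33, dist=1).
Iteration 2: edges from {n30,n33} -> (n34, dist=2). [UNION drops 1 duplicate row(s)]
Iteration 3: no outgoing edges from {n34}; recursion stops.
Total rows emitted: 4.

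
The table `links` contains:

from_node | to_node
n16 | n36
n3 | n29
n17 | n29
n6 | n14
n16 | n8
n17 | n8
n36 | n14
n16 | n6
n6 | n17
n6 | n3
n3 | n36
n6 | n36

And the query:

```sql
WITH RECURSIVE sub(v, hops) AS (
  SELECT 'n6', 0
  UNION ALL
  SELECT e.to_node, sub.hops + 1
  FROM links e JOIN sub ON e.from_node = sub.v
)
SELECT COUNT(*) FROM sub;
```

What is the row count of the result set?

11

Base: (n6, hops=0).
Iteration 1: edges from {n6} -> (n14, hops=1), (n17, hops=1), (n3, hops=1), (n36, hops=1).
Iteration 2: edges from {n14,n17,n3,n36} -> (n14, hops=2), (n29, hops=2) x2, (n36, hops=2), (n8, hops=2). [UNION ALL keeps all 5 new rows, including repeats]
Iteration 3: edges from {n14,n29,n36,n8} -> (n14, hops=3).
Iteration 4: no outgoing edges from {n14}; recursion stops.
Total rows emitted: 11.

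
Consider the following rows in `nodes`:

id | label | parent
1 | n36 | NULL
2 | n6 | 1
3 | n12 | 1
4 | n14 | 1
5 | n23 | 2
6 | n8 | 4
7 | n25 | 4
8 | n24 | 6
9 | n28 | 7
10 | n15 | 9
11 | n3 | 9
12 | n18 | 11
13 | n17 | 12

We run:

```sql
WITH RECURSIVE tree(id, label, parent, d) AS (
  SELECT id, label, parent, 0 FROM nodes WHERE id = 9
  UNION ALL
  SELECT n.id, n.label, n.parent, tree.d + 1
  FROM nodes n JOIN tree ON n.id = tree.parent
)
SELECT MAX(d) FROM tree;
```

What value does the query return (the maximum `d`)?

3

Base: id=9 (n28), parent=7, d 0.
Iteration 1: join on id=7 -> n25 (id 7, parent=4, d 1).
Iteration 2: join on id=4 -> n14 (id 4, parent=1, d 2).
Iteration 3: join on id=1 -> n36 (id 1, parent=NULL, d 3).
Iteration 4: parent is NULL; no match; recursion stops.
d values: 0, 1, 2, 3; the maximum is 3.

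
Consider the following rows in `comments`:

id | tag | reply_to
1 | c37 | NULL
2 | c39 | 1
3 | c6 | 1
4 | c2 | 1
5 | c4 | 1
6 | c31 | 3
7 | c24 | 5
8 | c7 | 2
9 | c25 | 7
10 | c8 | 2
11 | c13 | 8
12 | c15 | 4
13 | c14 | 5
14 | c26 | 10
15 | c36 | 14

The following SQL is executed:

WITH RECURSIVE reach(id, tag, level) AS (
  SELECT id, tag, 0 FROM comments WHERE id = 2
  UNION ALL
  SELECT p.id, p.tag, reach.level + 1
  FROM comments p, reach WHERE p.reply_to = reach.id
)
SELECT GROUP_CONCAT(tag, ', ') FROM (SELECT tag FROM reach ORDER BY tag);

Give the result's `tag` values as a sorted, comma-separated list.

c13, c26, c36, c39, c7, c8

Base: id=2 (c39) at level 0.
Iteration 1: rows with reply_to in {2} -> c7 (id 8, level 1), c8 (id 10, level 1).
Iteration 2: rows with reply_to in {8,10} -> c13 (id 11, level 2), c26 (id 14, level 2).
Iteration 3: rows with reply_to in {11,14} -> c36 (id 15, level 3).
Iteration 4: no rows with reply_to in {15}; recursion stops.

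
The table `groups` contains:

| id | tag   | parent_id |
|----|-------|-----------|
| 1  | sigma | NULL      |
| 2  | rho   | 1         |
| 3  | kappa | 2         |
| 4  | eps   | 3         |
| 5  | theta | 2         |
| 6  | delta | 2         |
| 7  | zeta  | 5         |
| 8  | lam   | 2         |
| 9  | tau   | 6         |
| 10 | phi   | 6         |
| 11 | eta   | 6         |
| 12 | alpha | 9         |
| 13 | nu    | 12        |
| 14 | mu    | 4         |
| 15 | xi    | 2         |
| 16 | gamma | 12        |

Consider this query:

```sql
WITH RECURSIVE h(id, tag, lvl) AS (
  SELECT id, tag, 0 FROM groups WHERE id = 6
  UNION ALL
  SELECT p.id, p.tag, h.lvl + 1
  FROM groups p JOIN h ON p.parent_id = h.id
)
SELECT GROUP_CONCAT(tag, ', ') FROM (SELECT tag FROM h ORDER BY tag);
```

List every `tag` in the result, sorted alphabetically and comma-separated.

Base: id=6 (delta) at lvl 0.
Iteration 1: rows with parent_id in {6} -> tau (id 9, lvl 1), phi (id 10, lvl 1), eta (id 11, lvl 1).
Iteration 2: rows with parent_id in {9,10,11} -> alpha (id 12, lvl 2).
Iteration 3: rows with parent_id in {12} -> nu (id 13, lvl 3), gamma (id 16, lvl 3).
Iteration 4: no rows with parent_id in {13,16}; recursion stops.

alpha, delta, eta, gamma, nu, phi, tau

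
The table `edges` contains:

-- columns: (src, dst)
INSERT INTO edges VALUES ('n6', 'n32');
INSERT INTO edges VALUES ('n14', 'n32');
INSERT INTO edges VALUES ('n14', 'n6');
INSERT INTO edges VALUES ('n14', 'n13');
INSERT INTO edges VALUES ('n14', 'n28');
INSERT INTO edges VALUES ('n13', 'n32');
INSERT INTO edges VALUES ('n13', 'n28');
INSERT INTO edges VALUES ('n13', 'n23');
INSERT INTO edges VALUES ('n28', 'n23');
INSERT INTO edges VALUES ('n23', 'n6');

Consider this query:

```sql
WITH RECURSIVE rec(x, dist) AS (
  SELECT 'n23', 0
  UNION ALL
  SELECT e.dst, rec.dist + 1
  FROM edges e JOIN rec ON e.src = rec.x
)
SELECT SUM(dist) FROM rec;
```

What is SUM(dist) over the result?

Base: (n23, dist=0).
Iteration 1: edges from {n23} -> (n6, dist=1).
Iteration 2: edges from {n6} -> (n32, dist=2).
Iteration 3: no outgoing edges from {n32}; recursion stops.
SUM(dist) = 0 + 1 + 2 = 3.

3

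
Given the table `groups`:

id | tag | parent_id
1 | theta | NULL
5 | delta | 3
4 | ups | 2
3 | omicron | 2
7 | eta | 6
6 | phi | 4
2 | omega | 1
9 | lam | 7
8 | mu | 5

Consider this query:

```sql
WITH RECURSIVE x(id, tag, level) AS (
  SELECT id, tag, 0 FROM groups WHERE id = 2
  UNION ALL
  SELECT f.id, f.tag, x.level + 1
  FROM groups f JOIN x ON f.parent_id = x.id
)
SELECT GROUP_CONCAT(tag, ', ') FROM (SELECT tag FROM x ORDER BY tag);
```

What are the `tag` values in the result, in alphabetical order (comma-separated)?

Base: id=2 (omega) at level 0.
Iteration 1: rows with parent_id in {2} -> omicron (id 3, level 1), ups (id 4, level 1).
Iteration 2: rows with parent_id in {3,4} -> delta (id 5, level 2), phi (id 6, level 2).
Iteration 3: rows with parent_id in {5,6} -> eta (id 7, level 3), mu (id 8, level 3).
Iteration 4: rows with parent_id in {7,8} -> lam (id 9, level 4).
Iteration 5: no rows with parent_id in {9}; recursion stops.

delta, eta, lam, mu, omega, omicron, phi, ups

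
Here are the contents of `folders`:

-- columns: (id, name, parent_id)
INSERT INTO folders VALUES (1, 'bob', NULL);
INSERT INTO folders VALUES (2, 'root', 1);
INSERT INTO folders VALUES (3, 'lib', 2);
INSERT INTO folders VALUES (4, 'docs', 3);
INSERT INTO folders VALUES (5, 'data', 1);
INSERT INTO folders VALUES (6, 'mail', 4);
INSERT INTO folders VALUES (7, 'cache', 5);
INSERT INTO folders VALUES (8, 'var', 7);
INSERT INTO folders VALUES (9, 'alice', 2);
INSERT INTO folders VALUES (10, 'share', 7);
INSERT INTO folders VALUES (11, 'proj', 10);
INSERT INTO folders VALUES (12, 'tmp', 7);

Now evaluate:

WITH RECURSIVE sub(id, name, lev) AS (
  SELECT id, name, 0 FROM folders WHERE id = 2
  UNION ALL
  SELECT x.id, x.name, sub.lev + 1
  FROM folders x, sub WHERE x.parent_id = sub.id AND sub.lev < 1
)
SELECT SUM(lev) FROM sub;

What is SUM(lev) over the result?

2

Base: id=2 (root) at lev 0.
Iteration 1: rows with parent_id in {2} -> lib (id 3, lev 1), alice (id 9, lev 1).
Iteration 2: lev < 1 fails for all current rows; recursion stops.
SUM(lev) = 0 + 1 + 1 = 2.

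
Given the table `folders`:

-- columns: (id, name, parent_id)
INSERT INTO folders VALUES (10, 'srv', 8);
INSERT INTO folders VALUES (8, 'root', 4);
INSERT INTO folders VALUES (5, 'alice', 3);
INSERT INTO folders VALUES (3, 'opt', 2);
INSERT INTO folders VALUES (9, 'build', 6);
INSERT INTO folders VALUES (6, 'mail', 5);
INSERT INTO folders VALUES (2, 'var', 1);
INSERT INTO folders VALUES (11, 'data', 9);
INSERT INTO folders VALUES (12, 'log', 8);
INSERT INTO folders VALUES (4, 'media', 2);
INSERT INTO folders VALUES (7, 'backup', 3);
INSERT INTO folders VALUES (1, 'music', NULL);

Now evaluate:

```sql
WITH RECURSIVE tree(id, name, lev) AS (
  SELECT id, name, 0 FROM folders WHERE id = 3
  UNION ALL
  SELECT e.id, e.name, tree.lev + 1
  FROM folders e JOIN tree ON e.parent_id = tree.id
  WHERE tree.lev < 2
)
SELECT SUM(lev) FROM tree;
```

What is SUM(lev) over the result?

Base: id=3 (opt) at lev 0.
Iteration 1: rows with parent_id in {3} -> alice (id 5, lev 1), backup (id 7, lev 1).
Iteration 2: rows with parent_id in {5,7} -> mail (id 6, lev 2).
Iteration 3: lev < 2 fails for all current rows; recursion stops.
SUM(lev) = 0 + 1 + 1 + 2 = 4.

4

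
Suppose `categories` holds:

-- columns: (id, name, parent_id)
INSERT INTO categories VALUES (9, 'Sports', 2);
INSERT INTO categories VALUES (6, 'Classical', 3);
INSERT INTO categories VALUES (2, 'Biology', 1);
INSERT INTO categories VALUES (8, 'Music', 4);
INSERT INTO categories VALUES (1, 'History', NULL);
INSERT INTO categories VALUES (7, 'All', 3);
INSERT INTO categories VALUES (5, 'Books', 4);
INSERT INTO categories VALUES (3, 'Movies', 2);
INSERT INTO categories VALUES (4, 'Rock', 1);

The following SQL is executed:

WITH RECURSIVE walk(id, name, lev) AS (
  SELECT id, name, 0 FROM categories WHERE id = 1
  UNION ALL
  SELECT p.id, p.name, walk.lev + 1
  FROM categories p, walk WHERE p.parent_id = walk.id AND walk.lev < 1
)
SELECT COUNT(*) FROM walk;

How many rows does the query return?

Base: id=1 (History) at lev 0.
Iteration 1: rows with parent_id in {1} -> Biology (id 2, lev 1), Rock (id 4, lev 1).
Iteration 2: lev < 1 fails for all current rows; recursion stops.
Total rows emitted: 3.

3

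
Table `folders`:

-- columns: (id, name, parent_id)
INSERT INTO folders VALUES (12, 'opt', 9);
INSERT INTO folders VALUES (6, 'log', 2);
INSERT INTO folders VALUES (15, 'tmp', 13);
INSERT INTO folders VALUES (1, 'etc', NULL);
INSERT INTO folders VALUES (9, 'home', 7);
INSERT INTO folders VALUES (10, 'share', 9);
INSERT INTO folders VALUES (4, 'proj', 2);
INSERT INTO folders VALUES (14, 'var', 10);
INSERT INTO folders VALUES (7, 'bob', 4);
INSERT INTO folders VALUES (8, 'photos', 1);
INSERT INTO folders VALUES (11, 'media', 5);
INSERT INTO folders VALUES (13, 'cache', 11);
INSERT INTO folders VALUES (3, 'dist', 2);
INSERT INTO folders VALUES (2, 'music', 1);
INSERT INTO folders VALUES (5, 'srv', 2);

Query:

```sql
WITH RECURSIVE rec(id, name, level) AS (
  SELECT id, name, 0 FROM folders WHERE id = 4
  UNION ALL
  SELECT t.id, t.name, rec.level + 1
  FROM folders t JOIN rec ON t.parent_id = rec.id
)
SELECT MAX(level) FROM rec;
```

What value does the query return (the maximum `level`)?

4

Base: id=4 (proj) at level 0.
Iteration 1: rows with parent_id in {4} -> bob (id 7, level 1).
Iteration 2: rows with parent_id in {7} -> home (id 9, level 2).
Iteration 3: rows with parent_id in {9} -> share (id 10, level 3), opt (id 12, level 3).
Iteration 4: rows with parent_id in {10,12} -> var (id 14, level 4).
Iteration 5: no rows with parent_id in {14}; recursion stops.
level values: 0, 1, 2, 3, 3, 4; the maximum is 4.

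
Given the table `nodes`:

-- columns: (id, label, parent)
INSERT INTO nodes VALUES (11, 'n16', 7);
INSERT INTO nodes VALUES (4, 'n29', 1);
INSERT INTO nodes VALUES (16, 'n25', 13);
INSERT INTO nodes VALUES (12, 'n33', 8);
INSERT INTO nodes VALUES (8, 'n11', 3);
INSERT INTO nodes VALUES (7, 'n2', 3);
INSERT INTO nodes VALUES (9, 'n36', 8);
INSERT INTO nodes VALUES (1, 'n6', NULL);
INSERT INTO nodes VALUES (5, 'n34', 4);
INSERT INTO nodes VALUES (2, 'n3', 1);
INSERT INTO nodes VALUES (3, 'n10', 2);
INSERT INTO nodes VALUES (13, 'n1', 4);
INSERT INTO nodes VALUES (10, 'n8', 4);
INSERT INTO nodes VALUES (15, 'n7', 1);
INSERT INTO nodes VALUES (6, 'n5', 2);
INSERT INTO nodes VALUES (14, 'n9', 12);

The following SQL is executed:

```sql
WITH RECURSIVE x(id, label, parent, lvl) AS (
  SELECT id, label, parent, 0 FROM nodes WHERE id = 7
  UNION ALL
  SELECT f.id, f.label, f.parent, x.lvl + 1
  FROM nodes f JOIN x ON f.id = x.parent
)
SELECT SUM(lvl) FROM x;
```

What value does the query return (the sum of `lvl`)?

6

Base: id=7 (n2), parent=3, lvl 0.
Iteration 1: join on id=3 -> n10 (id 3, parent=2, lvl 1).
Iteration 2: join on id=2 -> n3 (id 2, parent=1, lvl 2).
Iteration 3: join on id=1 -> n6 (id 1, parent=NULL, lvl 3).
Iteration 4: parent is NULL; no match; recursion stops.
SUM(lvl) = 0 + 1 + 2 + 3 = 6.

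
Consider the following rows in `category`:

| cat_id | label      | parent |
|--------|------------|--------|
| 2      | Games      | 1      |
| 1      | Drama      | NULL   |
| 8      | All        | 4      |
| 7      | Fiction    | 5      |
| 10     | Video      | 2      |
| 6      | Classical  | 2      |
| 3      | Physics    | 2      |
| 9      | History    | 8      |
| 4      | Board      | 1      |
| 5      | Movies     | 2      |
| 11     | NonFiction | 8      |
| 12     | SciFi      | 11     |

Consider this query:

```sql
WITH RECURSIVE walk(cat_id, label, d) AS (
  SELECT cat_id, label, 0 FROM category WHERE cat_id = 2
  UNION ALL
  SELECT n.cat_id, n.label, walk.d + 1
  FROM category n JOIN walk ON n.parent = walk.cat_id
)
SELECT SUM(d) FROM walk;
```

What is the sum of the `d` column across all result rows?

6

Base: cat_id=2 (Games) at d 0.
Iteration 1: rows with parent in {2} -> Physics (id 3, d 1), Movies (id 5, d 1), Classical (id 6, d 1), Video (id 10, d 1).
Iteration 2: rows with parent in {3,5,6,10} -> Fiction (id 7, d 2).
Iteration 3: no rows with parent in {7}; recursion stops.
SUM(d) = 0 + 1 + 1 + 1 + 1 + 2 = 6.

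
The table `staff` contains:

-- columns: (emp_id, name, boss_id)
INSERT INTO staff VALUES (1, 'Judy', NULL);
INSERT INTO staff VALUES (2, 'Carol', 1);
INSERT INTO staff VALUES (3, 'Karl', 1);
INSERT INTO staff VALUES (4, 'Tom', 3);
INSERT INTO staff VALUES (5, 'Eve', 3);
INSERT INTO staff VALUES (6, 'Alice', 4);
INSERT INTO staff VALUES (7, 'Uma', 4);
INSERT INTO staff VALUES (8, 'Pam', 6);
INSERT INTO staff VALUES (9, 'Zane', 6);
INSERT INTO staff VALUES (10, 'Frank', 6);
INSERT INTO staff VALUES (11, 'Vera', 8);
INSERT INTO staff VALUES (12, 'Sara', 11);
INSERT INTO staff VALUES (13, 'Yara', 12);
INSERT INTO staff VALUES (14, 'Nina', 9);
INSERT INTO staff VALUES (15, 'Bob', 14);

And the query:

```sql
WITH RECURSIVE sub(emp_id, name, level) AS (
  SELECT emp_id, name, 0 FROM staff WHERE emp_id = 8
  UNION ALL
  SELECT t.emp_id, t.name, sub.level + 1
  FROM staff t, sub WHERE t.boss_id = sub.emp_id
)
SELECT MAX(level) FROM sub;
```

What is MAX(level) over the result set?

Base: emp_id=8 (Pam) at level 0.
Iteration 1: rows with boss_id in {8} -> Vera (id 11, level 1).
Iteration 2: rows with boss_id in {11} -> Sara (id 12, level 2).
Iteration 3: rows with boss_id in {12} -> Yara (id 13, level 3).
Iteration 4: no rows with boss_id in {13}; recursion stops.
level values: 0, 1, 2, 3; the maximum is 3.

3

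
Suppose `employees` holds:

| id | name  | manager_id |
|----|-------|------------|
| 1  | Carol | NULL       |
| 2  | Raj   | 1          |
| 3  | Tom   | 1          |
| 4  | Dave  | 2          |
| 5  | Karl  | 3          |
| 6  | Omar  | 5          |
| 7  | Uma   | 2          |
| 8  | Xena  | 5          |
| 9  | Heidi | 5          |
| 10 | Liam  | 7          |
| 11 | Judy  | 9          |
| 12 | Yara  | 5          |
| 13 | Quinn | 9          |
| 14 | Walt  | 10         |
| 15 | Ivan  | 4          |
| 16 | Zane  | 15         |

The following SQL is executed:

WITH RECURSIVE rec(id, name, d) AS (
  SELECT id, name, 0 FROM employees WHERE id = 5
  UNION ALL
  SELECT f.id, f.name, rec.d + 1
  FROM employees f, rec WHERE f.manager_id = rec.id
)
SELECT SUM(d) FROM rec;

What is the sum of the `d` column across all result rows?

Base: id=5 (Karl) at d 0.
Iteration 1: rows with manager_id in {5} -> Omar (id 6, d 1), Xena (id 8, d 1), Heidi (id 9, d 1), Yara (id 12, d 1).
Iteration 2: rows with manager_id in {6,8,9,12} -> Judy (id 11, d 2), Quinn (id 13, d 2).
Iteration 3: no rows with manager_id in {11,13}; recursion stops.
SUM(d) = 0 + 1 + 1 + 1 + 1 + 2 + 2 = 8.

8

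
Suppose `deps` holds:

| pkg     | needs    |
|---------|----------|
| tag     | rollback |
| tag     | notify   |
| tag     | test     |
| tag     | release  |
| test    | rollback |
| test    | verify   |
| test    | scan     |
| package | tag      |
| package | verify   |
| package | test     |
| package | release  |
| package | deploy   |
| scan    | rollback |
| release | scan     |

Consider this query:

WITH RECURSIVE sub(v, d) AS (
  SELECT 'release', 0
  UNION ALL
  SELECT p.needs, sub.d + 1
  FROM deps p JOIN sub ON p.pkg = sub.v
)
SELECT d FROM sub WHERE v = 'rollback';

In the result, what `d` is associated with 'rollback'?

2

Base: (release, d=0).
Iteration 1: edges from {release} -> (scan, d=1).
Iteration 2: edges from {scan} -> (rollback, d=2).
Iteration 3: no outgoing edges from {rollback}; recursion stops.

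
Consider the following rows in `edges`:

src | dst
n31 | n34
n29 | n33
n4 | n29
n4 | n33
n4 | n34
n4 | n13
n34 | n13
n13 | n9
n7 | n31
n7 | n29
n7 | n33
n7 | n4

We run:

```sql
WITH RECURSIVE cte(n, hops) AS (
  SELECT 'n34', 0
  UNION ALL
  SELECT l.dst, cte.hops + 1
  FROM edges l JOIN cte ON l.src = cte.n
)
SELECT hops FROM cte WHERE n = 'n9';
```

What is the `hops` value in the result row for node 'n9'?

Base: (n34, hops=0).
Iteration 1: edges from {n34} -> (n13, hops=1).
Iteration 2: edges from {n13} -> (n9, hops=2).
Iteration 3: no outgoing edges from {n9}; recursion stops.

2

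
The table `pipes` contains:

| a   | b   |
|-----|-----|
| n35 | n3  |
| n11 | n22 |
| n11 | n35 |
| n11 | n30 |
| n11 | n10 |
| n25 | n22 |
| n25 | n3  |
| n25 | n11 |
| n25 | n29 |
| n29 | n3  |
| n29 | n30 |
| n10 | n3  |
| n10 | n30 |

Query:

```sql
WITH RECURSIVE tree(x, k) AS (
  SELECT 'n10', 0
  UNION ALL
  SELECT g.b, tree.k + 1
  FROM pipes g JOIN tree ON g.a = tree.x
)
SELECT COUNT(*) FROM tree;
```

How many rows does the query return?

Base: (n10, k=0).
Iteration 1: edges from {n10} -> (n3, k=1), (n30, k=1).
Iteration 2: no outgoing edges from {n3,n30}; recursion stops.
Total rows emitted: 3.

3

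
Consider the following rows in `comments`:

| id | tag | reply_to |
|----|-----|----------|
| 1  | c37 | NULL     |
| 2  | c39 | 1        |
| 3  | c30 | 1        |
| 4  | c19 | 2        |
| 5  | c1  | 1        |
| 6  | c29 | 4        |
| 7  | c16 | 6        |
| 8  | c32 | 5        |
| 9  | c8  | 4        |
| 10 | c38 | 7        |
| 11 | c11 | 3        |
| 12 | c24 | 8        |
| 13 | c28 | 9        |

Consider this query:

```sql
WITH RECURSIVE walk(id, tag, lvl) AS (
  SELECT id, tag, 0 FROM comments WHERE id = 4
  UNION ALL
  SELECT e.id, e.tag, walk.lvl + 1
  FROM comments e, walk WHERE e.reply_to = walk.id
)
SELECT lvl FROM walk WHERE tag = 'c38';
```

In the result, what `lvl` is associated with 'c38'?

Base: id=4 (c19) at lvl 0.
Iteration 1: rows with reply_to in {4} -> c29 (id 6, lvl 1), c8 (id 9, lvl 1).
Iteration 2: rows with reply_to in {6,9} -> c16 (id 7, lvl 2), c28 (id 13, lvl 2).
Iteration 3: rows with reply_to in {7,13} -> c38 (id 10, lvl 3).
Iteration 4: no rows with reply_to in {10}; recursion stops.

3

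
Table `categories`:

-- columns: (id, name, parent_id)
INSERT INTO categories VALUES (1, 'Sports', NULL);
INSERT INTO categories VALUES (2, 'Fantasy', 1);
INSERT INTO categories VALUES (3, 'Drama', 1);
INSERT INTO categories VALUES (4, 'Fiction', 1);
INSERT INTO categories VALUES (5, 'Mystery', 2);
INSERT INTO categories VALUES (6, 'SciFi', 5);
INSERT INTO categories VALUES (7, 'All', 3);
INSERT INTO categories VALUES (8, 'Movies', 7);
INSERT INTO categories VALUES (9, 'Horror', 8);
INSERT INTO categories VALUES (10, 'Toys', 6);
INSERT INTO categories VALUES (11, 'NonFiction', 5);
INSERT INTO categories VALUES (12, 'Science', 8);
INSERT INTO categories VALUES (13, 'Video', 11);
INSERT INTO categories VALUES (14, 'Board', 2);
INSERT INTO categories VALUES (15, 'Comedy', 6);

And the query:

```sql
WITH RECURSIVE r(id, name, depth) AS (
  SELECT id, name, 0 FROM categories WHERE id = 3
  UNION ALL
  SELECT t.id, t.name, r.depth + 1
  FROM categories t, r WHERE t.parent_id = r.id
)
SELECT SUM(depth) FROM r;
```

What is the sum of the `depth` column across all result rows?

9

Base: id=3 (Drama) at depth 0.
Iteration 1: rows with parent_id in {3} -> All (id 7, depth 1).
Iteration 2: rows with parent_id in {7} -> Movies (id 8, depth 2).
Iteration 3: rows with parent_id in {8} -> Horror (id 9, depth 3), Science (id 12, depth 3).
Iteration 4: no rows with parent_id in {9,12}; recursion stops.
SUM(depth) = 0 + 1 + 2 + 3 + 3 = 9.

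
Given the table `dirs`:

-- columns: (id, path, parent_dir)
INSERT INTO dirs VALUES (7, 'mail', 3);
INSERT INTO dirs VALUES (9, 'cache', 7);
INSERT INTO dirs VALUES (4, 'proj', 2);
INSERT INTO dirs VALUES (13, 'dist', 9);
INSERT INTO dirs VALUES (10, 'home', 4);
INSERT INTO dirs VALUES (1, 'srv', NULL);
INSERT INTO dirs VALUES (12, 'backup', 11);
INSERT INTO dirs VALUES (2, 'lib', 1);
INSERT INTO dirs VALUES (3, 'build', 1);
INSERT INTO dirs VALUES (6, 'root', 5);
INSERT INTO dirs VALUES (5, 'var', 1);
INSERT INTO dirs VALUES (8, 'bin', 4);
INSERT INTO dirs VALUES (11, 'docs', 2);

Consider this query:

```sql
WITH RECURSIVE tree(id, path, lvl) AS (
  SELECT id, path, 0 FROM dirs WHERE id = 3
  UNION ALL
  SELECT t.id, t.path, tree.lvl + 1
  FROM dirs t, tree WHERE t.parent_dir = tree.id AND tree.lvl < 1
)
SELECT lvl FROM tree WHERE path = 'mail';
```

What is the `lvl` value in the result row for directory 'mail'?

1

Base: id=3 (build) at lvl 0.
Iteration 1: rows with parent_dir in {3} -> mail (id 7, lvl 1).
Iteration 2: lvl < 1 fails for all current rows; recursion stops.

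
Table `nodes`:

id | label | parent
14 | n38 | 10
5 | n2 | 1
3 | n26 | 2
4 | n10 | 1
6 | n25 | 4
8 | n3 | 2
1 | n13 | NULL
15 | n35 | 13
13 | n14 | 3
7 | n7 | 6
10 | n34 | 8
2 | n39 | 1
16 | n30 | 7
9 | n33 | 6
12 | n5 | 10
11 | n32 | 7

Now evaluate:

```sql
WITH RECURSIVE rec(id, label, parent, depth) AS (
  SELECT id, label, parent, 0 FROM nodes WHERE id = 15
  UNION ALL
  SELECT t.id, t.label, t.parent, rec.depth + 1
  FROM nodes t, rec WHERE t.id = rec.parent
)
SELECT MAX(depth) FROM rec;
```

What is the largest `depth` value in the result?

Base: id=15 (n35), parent=13, depth 0.
Iteration 1: join on id=13 -> n14 (id 13, parent=3, depth 1).
Iteration 2: join on id=3 -> n26 (id 3, parent=2, depth 2).
Iteration 3: join on id=2 -> n39 (id 2, parent=1, depth 3).
Iteration 4: join on id=1 -> n13 (id 1, parent=NULL, depth 4).
Iteration 5: parent is NULL; no match; recursion stops.
depth values: 0, 1, 2, 3, 4; the maximum is 4.

4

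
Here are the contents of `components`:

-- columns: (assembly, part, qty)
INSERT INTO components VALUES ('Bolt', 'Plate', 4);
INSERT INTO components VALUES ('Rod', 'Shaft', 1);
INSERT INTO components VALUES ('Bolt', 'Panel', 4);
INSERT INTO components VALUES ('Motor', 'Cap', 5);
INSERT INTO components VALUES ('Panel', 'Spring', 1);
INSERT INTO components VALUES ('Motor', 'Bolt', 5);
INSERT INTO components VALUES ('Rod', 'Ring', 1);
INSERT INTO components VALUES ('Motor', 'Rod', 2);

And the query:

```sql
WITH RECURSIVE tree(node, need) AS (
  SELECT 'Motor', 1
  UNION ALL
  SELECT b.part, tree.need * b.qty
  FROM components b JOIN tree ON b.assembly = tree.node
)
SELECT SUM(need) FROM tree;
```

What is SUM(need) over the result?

Base: (Motor, need=1).
Iteration 1: components of {Motor} -> Bolt = 1*5 = 5, Cap = 1*5 = 5, Rod = 1*2 = 2.
Iteration 2: components of {Bolt,Cap,Rod} -> Panel = 5*4 = 20, Plate = 5*4 = 20, Ring = 2*1 = 2, Shaft = 2*1 = 2.
Iteration 3: components of {Panel,Plate,Ring,Shaft} -> Spring = 20*1 = 20.
Iteration 4: no further components; recursion stops.
SUM(need) = 1 + 5 + 2 + 5 + 20 + 20 + 2 + 2 + 20 = 77.

77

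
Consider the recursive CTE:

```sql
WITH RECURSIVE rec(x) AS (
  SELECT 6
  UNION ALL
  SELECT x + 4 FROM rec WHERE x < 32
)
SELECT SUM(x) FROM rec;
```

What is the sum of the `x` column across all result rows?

Base: x=6.
Iteration 1: 6 < 32 holds -> x = 6 + 4 = 10.
Iteration 2: 10 < 32 holds -> x = 10 + 4 = 14.
Iteration 3: 14 < 32 holds -> x = 14 + 4 = 18.
Iteration 4: 18 < 32 holds -> x = 18 + 4 = 22.
Iteration 5: 22 < 32 holds -> x = 22 + 4 = 26.
Iteration 6: 26 < 32 holds -> x = 26 + 4 = 30.
Iteration 7: 30 < 32 holds -> x = 30 + 4 = 34.
Iteration 8: 34 < 32 fails; recursion stops.
SUM(x) = 6 + 10 + 14 + 18 + 22 + 26 + 30 + 34 = 160.

160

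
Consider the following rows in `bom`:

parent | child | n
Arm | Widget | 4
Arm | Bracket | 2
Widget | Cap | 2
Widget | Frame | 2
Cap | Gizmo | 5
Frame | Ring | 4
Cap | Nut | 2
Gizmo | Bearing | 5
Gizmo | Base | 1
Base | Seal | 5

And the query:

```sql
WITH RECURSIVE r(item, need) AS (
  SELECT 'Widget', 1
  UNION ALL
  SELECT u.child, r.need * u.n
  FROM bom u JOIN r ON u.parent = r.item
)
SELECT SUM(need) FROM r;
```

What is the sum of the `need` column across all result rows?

137

Base: (Widget, need=1).
Iteration 1: components of {Widget} -> Cap = 1*2 = 2, Frame = 1*2 = 2.
Iteration 2: components of {Cap,Frame} -> Gizmo = 2*5 = 10, Nut = 2*2 = 4, Ring = 2*4 = 8.
Iteration 3: components of {Gizmo,Nut,Ring} -> Base = 10*1 = 10, Bearing = 10*5 = 50.
Iteration 4: components of {Base,Bearing} -> Seal = 10*5 = 50.
Iteration 5: no further components; recursion stops.
SUM(need) = 1 + 2 + 2 + 10 + 4 + 8 + 50 + 10 + 50 = 137.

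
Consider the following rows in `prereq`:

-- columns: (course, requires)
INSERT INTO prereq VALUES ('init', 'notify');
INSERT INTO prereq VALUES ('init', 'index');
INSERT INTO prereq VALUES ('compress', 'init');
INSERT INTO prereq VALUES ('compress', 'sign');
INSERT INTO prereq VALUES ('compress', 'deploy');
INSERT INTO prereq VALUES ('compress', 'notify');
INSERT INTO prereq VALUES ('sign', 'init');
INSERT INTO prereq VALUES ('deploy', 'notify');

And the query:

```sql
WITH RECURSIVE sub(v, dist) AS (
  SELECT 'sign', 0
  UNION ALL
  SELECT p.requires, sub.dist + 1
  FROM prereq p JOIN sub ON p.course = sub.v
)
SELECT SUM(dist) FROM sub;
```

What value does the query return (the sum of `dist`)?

Base: (sign, dist=0).
Iteration 1: edges from {sign} -> (init, dist=1).
Iteration 2: edges from {init} -> (index, dist=2), (notify, dist=2).
Iteration 3: no outgoing edges from {index,notify}; recursion stops.
SUM(dist) = 0 + 1 + 2 + 2 = 5.

5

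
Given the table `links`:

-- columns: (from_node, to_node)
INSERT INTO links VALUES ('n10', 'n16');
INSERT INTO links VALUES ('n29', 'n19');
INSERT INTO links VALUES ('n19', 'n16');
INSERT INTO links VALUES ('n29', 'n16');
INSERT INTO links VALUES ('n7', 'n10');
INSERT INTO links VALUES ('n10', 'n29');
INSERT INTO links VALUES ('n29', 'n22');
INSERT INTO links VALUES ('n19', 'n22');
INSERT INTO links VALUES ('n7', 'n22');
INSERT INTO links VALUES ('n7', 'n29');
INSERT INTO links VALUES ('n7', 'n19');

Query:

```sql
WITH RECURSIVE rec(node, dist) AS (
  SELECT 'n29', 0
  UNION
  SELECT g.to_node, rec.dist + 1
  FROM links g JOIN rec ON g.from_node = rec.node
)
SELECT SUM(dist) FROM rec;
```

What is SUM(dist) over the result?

7

Base: (n29, dist=0).
Iteration 1: edges from {n29} -> (n16, dist=1), (n19, dist=1), (n22, dist=1).
Iteration 2: edges from {n16,n19,n22} -> (n16, dist=2), (n22, dist=2).
Iteration 3: no outgoing edges from {n16,n22}; recursion stops.
SUM(dist) = 0 + 1 + 1 + 1 + 2 + 2 = 7.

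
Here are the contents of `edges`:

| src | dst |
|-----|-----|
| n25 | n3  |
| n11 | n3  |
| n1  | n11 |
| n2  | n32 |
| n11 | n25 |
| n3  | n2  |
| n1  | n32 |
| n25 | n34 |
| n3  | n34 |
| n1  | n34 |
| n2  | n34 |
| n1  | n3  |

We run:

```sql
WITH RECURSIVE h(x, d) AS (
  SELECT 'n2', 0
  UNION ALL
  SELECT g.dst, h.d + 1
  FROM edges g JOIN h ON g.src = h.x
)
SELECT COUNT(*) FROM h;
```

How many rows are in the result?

3

Base: (n2, d=0).
Iteration 1: edges from {n2} -> (n32, d=1), (n34, d=1).
Iteration 2: no outgoing edges from {n32,n34}; recursion stops.
Total rows emitted: 3.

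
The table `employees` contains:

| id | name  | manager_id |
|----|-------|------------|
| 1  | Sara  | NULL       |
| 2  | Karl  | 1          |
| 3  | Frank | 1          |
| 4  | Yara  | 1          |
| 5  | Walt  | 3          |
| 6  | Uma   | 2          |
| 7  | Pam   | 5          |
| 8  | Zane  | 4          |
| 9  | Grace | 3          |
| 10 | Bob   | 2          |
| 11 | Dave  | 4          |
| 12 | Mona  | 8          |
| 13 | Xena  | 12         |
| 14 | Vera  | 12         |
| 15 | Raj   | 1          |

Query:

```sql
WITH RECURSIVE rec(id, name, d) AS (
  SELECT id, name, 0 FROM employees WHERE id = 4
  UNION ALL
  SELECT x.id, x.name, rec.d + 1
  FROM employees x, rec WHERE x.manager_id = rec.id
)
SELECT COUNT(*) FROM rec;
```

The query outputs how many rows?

6

Base: id=4 (Yara) at d 0.
Iteration 1: rows with manager_id in {4} -> Zane (id 8, d 1), Dave (id 11, d 1).
Iteration 2: rows with manager_id in {8,11} -> Mona (id 12, d 2).
Iteration 3: rows with manager_id in {12} -> Xena (id 13, d 3), Vera (id 14, d 3).
Iteration 4: no rows with manager_id in {13,14}; recursion stops.
Total rows emitted: 6.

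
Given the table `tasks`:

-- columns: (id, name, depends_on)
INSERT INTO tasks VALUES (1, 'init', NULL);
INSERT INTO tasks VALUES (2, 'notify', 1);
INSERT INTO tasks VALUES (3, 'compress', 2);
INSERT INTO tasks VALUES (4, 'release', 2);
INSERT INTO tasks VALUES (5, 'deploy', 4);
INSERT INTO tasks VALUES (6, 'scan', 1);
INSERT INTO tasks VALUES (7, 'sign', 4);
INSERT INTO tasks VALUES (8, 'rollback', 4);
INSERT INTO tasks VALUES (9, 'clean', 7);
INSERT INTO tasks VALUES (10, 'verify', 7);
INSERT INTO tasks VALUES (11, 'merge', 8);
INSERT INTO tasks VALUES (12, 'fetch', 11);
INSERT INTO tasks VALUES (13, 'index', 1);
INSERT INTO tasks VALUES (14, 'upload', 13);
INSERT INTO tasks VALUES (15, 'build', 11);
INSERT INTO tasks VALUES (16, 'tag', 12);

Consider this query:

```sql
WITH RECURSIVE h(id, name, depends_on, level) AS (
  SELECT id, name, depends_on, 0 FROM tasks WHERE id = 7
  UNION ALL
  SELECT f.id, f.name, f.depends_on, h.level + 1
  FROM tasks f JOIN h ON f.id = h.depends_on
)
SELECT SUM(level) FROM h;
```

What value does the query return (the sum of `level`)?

6

Base: id=7 (sign), depends_on=4, level 0.
Iteration 1: join on id=4 -> release (id 4, depends_on=2, level 1).
Iteration 2: join on id=2 -> notify (id 2, depends_on=1, level 2).
Iteration 3: join on id=1 -> init (id 1, depends_on=NULL, level 3).
Iteration 4: depends_on is NULL; no match; recursion stops.
SUM(level) = 0 + 1 + 2 + 3 = 6.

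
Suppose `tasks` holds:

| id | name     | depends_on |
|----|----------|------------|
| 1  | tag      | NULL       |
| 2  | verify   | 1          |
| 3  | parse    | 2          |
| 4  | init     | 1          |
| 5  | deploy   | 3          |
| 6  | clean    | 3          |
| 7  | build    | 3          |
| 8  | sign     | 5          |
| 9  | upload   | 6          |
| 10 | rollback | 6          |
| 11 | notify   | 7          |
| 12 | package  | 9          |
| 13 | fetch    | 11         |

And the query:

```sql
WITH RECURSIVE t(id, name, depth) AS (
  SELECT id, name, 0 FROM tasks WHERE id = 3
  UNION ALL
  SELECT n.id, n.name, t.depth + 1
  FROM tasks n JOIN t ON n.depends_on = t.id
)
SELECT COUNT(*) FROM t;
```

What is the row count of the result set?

10

Base: id=3 (parse) at depth 0.
Iteration 1: rows with depends_on in {3} -> deploy (id 5, depth 1), clean (id 6, depth 1), build (id 7, depth 1).
Iteration 2: rows with depends_on in {5,6,7} -> sign (id 8, depth 2), upload (id 9, depth 2), rollback (id 10, depth 2), notify (id 11, depth 2).
Iteration 3: rows with depends_on in {8,9,10,11} -> package (id 12, depth 3), fetch (id 13, depth 3).
Iteration 4: no rows with depends_on in {12,13}; recursion stops.
Total rows emitted: 10.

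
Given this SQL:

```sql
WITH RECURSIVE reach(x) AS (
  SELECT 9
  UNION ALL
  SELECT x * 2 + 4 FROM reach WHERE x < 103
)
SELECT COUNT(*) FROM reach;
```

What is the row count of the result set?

5

Base: x=9.
Iteration 1: 9 < 103 holds -> x = 9 * 2 + 4 = 22.
Iteration 2: 22 < 103 holds -> x = 22 * 2 + 4 = 48.
Iteration 3: 48 < 103 holds -> x = 48 * 2 + 4 = 100.
Iteration 4: 100 < 103 holds -> x = 100 * 2 + 4 = 204.
Iteration 5: 204 < 103 fails; recursion stops.
Total rows emitted: 5.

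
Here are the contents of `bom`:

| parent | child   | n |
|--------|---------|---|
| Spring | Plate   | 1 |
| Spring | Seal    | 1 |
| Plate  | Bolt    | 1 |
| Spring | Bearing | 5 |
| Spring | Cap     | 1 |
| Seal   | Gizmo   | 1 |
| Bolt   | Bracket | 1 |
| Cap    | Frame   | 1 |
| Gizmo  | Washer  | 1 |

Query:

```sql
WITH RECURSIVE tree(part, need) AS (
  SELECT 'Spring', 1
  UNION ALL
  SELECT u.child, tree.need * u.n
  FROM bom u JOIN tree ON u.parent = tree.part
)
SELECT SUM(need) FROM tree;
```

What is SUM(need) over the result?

14

Base: (Spring, need=1).
Iteration 1: components of {Spring} -> Bearing = 1*5 = 5, Cap = 1*1 = 1, Plate = 1*1 = 1, Seal = 1*1 = 1.
Iteration 2: components of {Bearing,Cap,Plate,Seal} -> Bolt = 1*1 = 1, Frame = 1*1 = 1, Gizmo = 1*1 = 1.
Iteration 3: components of {Bolt,Frame,Gizmo} -> Bracket = 1*1 = 1, Washer = 1*1 = 1.
Iteration 4: no further components; recursion stops.
SUM(need) = 1 + 1 + 1 + 5 + 1 + 1 + 1 + 1 + 1 + 1 = 14.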